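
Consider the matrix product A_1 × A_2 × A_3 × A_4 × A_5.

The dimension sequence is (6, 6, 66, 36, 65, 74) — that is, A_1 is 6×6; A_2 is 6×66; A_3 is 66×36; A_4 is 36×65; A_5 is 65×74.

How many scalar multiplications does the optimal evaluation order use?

58452

Adjacent pairs: A_1A_2 = 6·6·66 = 2376; A_2A_3 = 6·66·36 = 14256; A_3A_4 = 66·36·65 = 154440; A_4A_5 = 36·65·74 = 173160.
Length 3: A_1..A_3: k=1: 0+14256+6·6·36=15552; k=2: 2376+0+6·66·36=16632 → min 15552 | A_2..A_4: k=2: 0+154440+6·66·65=180180; k=3: 14256+0+6·36·65=28296 → min 28296 | A_3..A_5: k=3: 0+173160+66·36·74=348984; k=4: 154440+0+66·65·74=471900 → min 348984.
Length 4: A_1..A_4: k=1: 0+28296+6·6·65=30636; k=2: 2376+154440+6·66·65=182556; k=3: 15552+0+6·36·65=29592 → min 29592 | A_2..A_5: k=2: 0+348984+6·66·74=378288; k=3: 14256+173160+6·36·74=203400; k=4: 28296+0+6·65·74=57156 → min 57156.
Length 5: A_1..A_5: k=1: 0+57156+6·6·74=59820; k=2: 2376+348984+6·66·74=380664; k=3: 15552+173160+6·36·74=204696; k=4: 29592+0+6·65·74=58452 → min 58452.
Optimal order: (((A_1 × (A_2 × A_3)) × A_4) × A_5) with cost 58452.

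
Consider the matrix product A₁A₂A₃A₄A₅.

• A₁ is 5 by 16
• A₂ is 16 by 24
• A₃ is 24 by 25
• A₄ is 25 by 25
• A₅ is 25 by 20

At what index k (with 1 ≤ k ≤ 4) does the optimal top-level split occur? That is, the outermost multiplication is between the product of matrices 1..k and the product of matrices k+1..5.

4

Adjacent pairs: A₁A₂ = 5·16·24 = 1920; A₂A₃ = 16·24·25 = 9600; A₃A₄ = 24·25·25 = 15000; A₄A₅ = 25·25·20 = 12500.
Length 3: A₁..A₃: k=1: 0+9600+5·16·25=11600; k=2: 1920+0+5·24·25=4920 → min 4920 | A₂..A₄: k=2: 0+15000+16·24·25=24600; k=3: 9600+0+16·25·25=19600 → min 19600 | A₃..A₅: k=3: 0+12500+24·25·20=24500; k=4: 15000+0+24·25·20=27000 → min 24500.
Length 4: A₁..A₄: k=1: 0+19600+5·16·25=21600; k=2: 1920+15000+5·24·25=19920; k=3: 4920+0+5·25·25=8045 → min 8045 | A₂..A₅: k=2: 0+24500+16·24·20=32180; k=3: 9600+12500+16·25·20=30100; k=4: 19600+0+16·25·20=27600 → min 27600.
Top-level splits: k=1: (A₁..A₁)·(A₂..A₅) → 0+27600+5·16·20 = 29200; k=2: (A₁..A₂)·(A₃..A₅) → 1920+24500+5·24·20 = 28820; k=3: (A₁..A₃)·(A₄..A₅) → 4920+12500+5·25·20 = 19920; k=4: (A₁..A₄)·(A₅..A₅) → 8045+0+5·25·20 = 10545.
Best split is after A₄, i.e. k = 4.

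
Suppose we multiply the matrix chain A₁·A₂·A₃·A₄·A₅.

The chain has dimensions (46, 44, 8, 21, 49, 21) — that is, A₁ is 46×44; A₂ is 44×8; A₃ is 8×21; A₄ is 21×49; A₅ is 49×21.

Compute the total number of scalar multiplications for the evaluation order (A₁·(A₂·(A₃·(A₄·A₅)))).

(A₄·A₅): 21×49 by 49×21 → 21×21, cost 21·49·21 = 21609
(A₃·(A₄·A₅)): 8×21 by 21×21 → 8×21, cost 8·21·21 = 3528; cumulative 25137
(A₂·(A₃·(A₄·A₅))): 44×8 by 8×21 → 44×21, cost 44·8·21 = 7392; cumulative 32529
(A₁·(A₂·(A₃·(A₄·A₅)))): 46×44 by 44×21 → 46×21, cost 46·44·21 = 42504; cumulative 75033
Total: 75033 scalar multiplications.

75033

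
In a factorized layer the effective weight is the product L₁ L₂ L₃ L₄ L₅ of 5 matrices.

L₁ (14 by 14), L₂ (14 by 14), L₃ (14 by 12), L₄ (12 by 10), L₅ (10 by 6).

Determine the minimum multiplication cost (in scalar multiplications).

Adjacent pairs: L₁L₂ = 14·14·14 = 2744; L₂L₃ = 14·14·12 = 2352; L₃L₄ = 14·12·10 = 1680; L₄L₅ = 12·10·6 = 720.
Length 3: L₁..L₃: k=1: 0+2352+14·14·12=4704; k=2: 2744+0+14·14·12=5096 → min 4704 | L₂..L₄: k=2: 0+1680+14·14·10=3640; k=3: 2352+0+14·12·10=4032 → min 3640 | L₃..L₅: k=3: 0+720+14·12·6=1728; k=4: 1680+0+14·10·6=2520 → min 1728.
Length 4: L₁..L₄: k=1: 0+3640+14·14·10=5600; k=2: 2744+1680+14·14·10=6384; k=3: 4704+0+14·12·10=6384 → min 5600 | L₂..L₅: k=2: 0+1728+14·14·6=2904; k=3: 2352+720+14·12·6=4080; k=4: 3640+0+14·10·6=4480 → min 2904.
Length 5: L₁..L₅: k=1: 0+2904+14·14·6=4080; k=2: 2744+1728+14·14·6=5648; k=3: 4704+720+14·12·6=6432; k=4: 5600+0+14·10·6=6440 → min 4080.
Optimal order: (L₁ (L₂ (L₃ (L₄ L₅)))) with cost 4080.

4080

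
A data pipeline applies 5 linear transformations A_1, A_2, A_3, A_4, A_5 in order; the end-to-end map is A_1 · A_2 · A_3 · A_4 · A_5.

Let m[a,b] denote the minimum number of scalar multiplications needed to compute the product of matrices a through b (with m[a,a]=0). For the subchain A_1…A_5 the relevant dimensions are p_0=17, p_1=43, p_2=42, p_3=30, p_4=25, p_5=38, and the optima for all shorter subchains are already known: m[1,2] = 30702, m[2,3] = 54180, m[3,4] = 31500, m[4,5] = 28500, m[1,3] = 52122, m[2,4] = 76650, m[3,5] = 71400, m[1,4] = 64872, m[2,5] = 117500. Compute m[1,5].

81022

m[1,5] = min over k∈[1,4] of m[1,k]+m[k+1,5]+p_{0}·p_k·p_{5}.
k=1: 0 + 117500 + 17·43·38 = 145278; k=2: 30702 + 71400 + 17·42·38 = 129234; k=3: 52122 + 28500 + 17·30·38 = 100002; k=4: 64872 + 0 + 17·25·38 = 81022.
Minimum: 81022 at k=4.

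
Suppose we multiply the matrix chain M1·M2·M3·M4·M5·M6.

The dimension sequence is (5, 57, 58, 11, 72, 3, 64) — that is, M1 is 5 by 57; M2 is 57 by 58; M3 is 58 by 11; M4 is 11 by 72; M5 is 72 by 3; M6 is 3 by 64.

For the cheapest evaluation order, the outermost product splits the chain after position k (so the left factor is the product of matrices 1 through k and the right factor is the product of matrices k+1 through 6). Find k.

5

Adjacent pairs: M1M2 = 5·57·58 = 16530; M2M3 = 57·58·11 = 36366; M3M4 = 58·11·72 = 45936; M4M5 = 11·72·3 = 2376; M5M6 = 72·3·64 = 13824.
Length 3: M1..M3: k=1: 0+36366+5·57·11=39501; k=2: 16530+0+5·58·11=19720 → min 19720 | M2..M4: k=2: 0+45936+57·58·72=283968; k=3: 36366+0+57·11·72=81510 → min 81510 | M3..M5: k=3: 0+2376+58·11·3=4290; k=4: 45936+0+58·72·3=58464 → min 4290 | M4..M6: k=4: 0+13824+11·72·64=64512; k=5: 2376+0+11·3·64=4488 → min 4488.
Length 4: M1..M4: k=1: 0+81510+5·57·72=102030; k=2: 16530+45936+5·58·72=83346; k=3: 19720+0+5·11·72=23680 → min 23680 | M2..M5: k=2: 0+4290+57·58·3=14208; k=3: 36366+2376+57·11·3=40623; k=4: 81510+0+57·72·3=93822 → min 14208 | M3..M6: k=3: 0+4488+58·11·64=45320; k=4: 45936+13824+58·72·64=327024; k=5: 4290+0+58·3·64=15426 → min 15426.
Length 5: M1..M5: k=1: 0+14208+5·57·3=15063; k=2: 16530+4290+5·58·3=21690; k=3: 19720+2376+5·11·3=22261; k=4: 23680+0+5·72·3=24760 → min 15063 | M2..M6: k=2: 0+15426+57·58·64=227010; k=3: 36366+4488+57·11·64=80982; k=4: 81510+13824+57·72·64=357990; k=5: 14208+0+57·3·64=25152 → min 25152.
Top-level splits: k=1: (M1..M1)·(M2..M6) → 0+25152+5·57·64 = 43392; k=2: (M1..M2)·(M3..M6) → 16530+15426+5·58·64 = 50516; k=3: (M1..M3)·(M4..M6) → 19720+4488+5·11·64 = 27728; k=4: (M1..M4)·(M5..M6) → 23680+13824+5·72·64 = 60544; k=5: (M1..M5)·(M6..M6) → 15063+0+5·3·64 = 16023.
Best split is after M5, i.e. k = 5.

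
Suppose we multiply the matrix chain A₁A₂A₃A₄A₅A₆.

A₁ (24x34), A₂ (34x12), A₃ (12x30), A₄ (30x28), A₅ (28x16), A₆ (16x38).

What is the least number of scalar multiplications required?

Adjacent pairs: A₁A₂ = 24·34·12 = 9792; A₂A₃ = 34·12·30 = 12240; A₃A₄ = 12·30·28 = 10080; A₄A₅ = 30·28·16 = 13440; A₅A₆ = 28·16·38 = 17024.
Length 3: A₁..A₃: k=1: 0+12240+24·34·30=36720; k=2: 9792+0+24·12·30=18432 → min 18432 | A₂..A₄: k=2: 0+10080+34·12·28=21504; k=3: 12240+0+34·30·28=40800 → min 21504 | A₃..A₅: k=3: 0+13440+12·30·16=19200; k=4: 10080+0+12·28·16=15456 → min 15456 | A₄..A₆: k=4: 0+17024+30·28·38=48944; k=5: 13440+0+30·16·38=31680 → min 31680.
Length 4: A₁..A₄: k=1: 0+21504+24·34·28=44352; k=2: 9792+10080+24·12·28=27936; k=3: 18432+0+24·30·28=38592 → min 27936 | A₂..A₅: k=2: 0+15456+34·12·16=21984; k=3: 12240+13440+34·30·16=42000; k=4: 21504+0+34·28·16=36736 → min 21984 | A₃..A₆: k=3: 0+31680+12·30·38=45360; k=4: 10080+17024+12·28·38=39872; k=5: 15456+0+12·16·38=22752 → min 22752.
Length 5: A₁..A₅: k=1: 0+21984+24·34·16=35040; k=2: 9792+15456+24·12·16=29856; k=3: 18432+13440+24·30·16=43392; k=4: 27936+0+24·28·16=38688 → min 29856 | A₂..A₆: k=2: 0+22752+34·12·38=38256; k=3: 12240+31680+34·30·38=82680; k=4: 21504+17024+34·28·38=74704; k=5: 21984+0+34·16·38=42656 → min 38256.
Length 6: A₁..A₆: k=1: 0+38256+24·34·38=69264; k=2: 9792+22752+24·12·38=43488; k=3: 18432+31680+24·30·38=77472; k=4: 27936+17024+24·28·38=70496; k=5: 29856+0+24·16·38=44448 → min 43488.
Optimal order: ((A₁A₂)(((A₃A₄)A₅)A₆)) with cost 43488.

43488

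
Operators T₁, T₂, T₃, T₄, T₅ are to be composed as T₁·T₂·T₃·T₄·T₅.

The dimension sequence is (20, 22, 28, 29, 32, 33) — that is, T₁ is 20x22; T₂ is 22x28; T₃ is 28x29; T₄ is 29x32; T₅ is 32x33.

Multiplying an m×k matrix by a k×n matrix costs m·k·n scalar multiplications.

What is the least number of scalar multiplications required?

68240

Adjacent pairs: T₁T₂ = 20·22·28 = 12320; T₂T₃ = 22·28·29 = 17864; T₃T₄ = 28·29·32 = 25984; T₄T₅ = 29·32·33 = 30624.
Length 3: T₁..T₃: k=1: 0+17864+20·22·29=30624; k=2: 12320+0+20·28·29=28560 → min 28560 | T₂..T₄: k=2: 0+25984+22·28·32=45696; k=3: 17864+0+22·29·32=38280 → min 38280 | T₃..T₅: k=3: 0+30624+28·29·33=57420; k=4: 25984+0+28·32·33=55552 → min 55552.
Length 4: T₁..T₄: k=1: 0+38280+20·22·32=52360; k=2: 12320+25984+20·28·32=56224; k=3: 28560+0+20·29·32=47120 → min 47120 | T₂..T₅: k=2: 0+55552+22·28·33=75880; k=3: 17864+30624+22·29·33=69542; k=4: 38280+0+22·32·33=61512 → min 61512.
Length 5: T₁..T₅: k=1: 0+61512+20·22·33=76032; k=2: 12320+55552+20·28·33=86352; k=3: 28560+30624+20·29·33=78324; k=4: 47120+0+20·32·33=68240 → min 68240.
Optimal order: ((((T₁·T₂)·T₃)·T₄)·T₅) with cost 68240.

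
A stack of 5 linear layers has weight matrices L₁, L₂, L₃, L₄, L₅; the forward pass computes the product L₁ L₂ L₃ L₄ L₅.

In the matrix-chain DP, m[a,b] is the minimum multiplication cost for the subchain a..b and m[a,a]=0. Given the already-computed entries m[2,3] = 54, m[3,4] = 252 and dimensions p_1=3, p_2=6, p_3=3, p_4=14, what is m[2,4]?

m[2,4] = min over k∈[2,3] of m[2,k]+m[k+1,4]+p_{1}·p_k·p_{4}.
k=2: 0 + 252 + 3·6·14 = 504; k=3: 54 + 0 + 3·3·14 = 180.
Minimum: 180 at k=3.

180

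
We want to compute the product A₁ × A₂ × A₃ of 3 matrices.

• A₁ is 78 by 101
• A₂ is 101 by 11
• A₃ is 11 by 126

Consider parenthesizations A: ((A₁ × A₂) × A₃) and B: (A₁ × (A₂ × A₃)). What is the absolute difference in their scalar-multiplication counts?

Order A = ((A₁ × A₂) × A₃): (A₁ × A₂): 78×101 by 101×11 → 78×11, cost 78·101·11 = 86658; ((A₁ × A₂) × A₃): 78×11 by 11×126 → 78×126, cost 78·11·126 = 108108; cumulative 194766. Total 194766.
Order B = (A₁ × (A₂ × A₃)): (A₂ × A₃): 101×11 by 11×126 → 101×126, cost 101·11·126 = 139986; (A₁ × (A₂ × A₃)): 78×101 by 101×126 → 78×126, cost 78·101·126 = 992628; cumulative 1132614. Total 1132614.
Difference: |194766 − 1132614| = 937848.

937848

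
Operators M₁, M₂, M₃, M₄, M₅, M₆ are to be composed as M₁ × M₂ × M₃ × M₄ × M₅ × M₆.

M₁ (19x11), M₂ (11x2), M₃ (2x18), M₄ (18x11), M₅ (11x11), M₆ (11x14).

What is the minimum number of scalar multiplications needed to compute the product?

Adjacent pairs: M₁M₂ = 19·11·2 = 418; M₂M₃ = 11·2·18 = 396; M₃M₄ = 2·18·11 = 396; M₄M₅ = 18·11·11 = 2178; M₅M₆ = 11·11·14 = 1694.
Length 3: M₁..M₃: k=1: 0+396+19·11·18=4158; k=2: 418+0+19·2·18=1102 → min 1102 | M₂..M₄: k=2: 0+396+11·2·11=638; k=3: 396+0+11·18·11=2574 → min 638 | M₃..M₅: k=3: 0+2178+2·18·11=2574; k=4: 396+0+2·11·11=638 → min 638 | M₄..M₆: k=4: 0+1694+18·11·14=4466; k=5: 2178+0+18·11·14=4950 → min 4466.
Length 4: M₁..M₄: k=1: 0+638+19·11·11=2937; k=2: 418+396+19·2·11=1232; k=3: 1102+0+19·18·11=4864 → min 1232 | M₂..M₅: k=2: 0+638+11·2·11=880; k=3: 396+2178+11·18·11=4752; k=4: 638+0+11·11·11=1969 → min 880 | M₃..M₆: k=3: 0+4466+2·18·14=4970; k=4: 396+1694+2·11·14=2398; k=5: 638+0+2·11·14=946 → min 946.
Length 5: M₁..M₅: k=1: 0+880+19·11·11=3179; k=2: 418+638+19·2·11=1474; k=3: 1102+2178+19·18·11=7042; k=4: 1232+0+19·11·11=3531 → min 1474 | M₂..M₆: k=2: 0+946+11·2·14=1254; k=3: 396+4466+11·18·14=7634; k=4: 638+1694+11·11·14=4026; k=5: 880+0+11·11·14=2574 → min 1254.
Length 6: M₁..M₆: k=1: 0+1254+19·11·14=4180; k=2: 418+946+19·2·14=1896; k=3: 1102+4466+19·18·14=10356; k=4: 1232+1694+19·11·14=5852; k=5: 1474+0+19·11·14=4400 → min 1896.
Optimal order: ((M₁ × M₂) × (((M₃ × M₄) × M₅) × M₆)) with cost 1896.

1896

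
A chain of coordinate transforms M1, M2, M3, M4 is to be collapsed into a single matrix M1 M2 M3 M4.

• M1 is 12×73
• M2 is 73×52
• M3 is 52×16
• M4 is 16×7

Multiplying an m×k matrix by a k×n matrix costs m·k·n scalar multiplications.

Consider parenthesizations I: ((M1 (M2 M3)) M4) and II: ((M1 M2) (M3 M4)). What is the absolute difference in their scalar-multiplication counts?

Order I = ((M1 (M2 M3)) M4): (M2 M3): 73×52 by 52×16 → 73×16, cost 73·52·16 = 60736; (M1 (M2 M3)): 12×73 by 73×16 → 12×16, cost 12·73·16 = 14016; cumulative 74752; ((M1 (M2 M3)) M4): 12×16 by 16×7 → 12×7, cost 12·16·7 = 1344; cumulative 76096. Total 76096.
Order II = ((M1 M2) (M3 M4)): (M1 M2): 12×73 by 73×52 → 12×52, cost 12·73·52 = 45552; (M3 M4): 52×16 by 16×7 → 52×7, cost 52·16·7 = 5824; ((M1 M2) (M3 M4)): 12×52 by 52×7 → 12×7, cost 12·52·7 = 4368; cumulative 55744. Total 55744.
Difference: |76096 − 55744| = 20352.

20352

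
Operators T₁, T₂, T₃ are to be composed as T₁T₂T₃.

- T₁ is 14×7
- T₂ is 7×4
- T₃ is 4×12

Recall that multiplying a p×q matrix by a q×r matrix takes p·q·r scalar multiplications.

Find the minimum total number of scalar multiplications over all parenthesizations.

1064

Order (T₁(T₂T₃)): (T₂T₃): 7×4 by 4×12 → 7×12, cost 7·4·12 = 336; (T₁(T₂T₃)): 14×7 by 7×12 → 14×12, cost 14·7·12 = 1176; cumulative 1512. Total 1512.
Order ((T₁T₂)T₃): (T₁T₂): 14×7 by 7×4 → 14×4, cost 14·7·4 = 392; ((T₁T₂)T₃): 14×4 by 4×12 → 14×12, cost 14·4·12 = 672; cumulative 1064. Total 1064.
Minimum: 1064.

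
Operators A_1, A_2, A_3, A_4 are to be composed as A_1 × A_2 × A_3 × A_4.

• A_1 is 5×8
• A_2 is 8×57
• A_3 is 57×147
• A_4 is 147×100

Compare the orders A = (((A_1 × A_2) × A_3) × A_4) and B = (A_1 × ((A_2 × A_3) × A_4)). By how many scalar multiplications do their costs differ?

70957

Order A = (((A_1 × A_2) × A_3) × A_4): (A_1 × A_2): 5×8 by 8×57 → 5×57, cost 5·8·57 = 2280; ((A_1 × A_2) × A_3): 5×57 by 57×147 → 5×147, cost 5·57·147 = 41895; cumulative 44175; (((A_1 × A_2) × A_3) × A_4): 5×147 by 147×100 → 5×100, cost 5·147·100 = 73500; cumulative 117675. Total 117675.
Order B = (A_1 × ((A_2 × A_3) × A_4)): (A_2 × A_3): 8×57 by 57×147 → 8×147, cost 8·57·147 = 67032; ((A_2 × A_3) × A_4): 8×147 by 147×100 → 8×100, cost 8·147·100 = 117600; cumulative 184632; (A_1 × ((A_2 × A_3) × A_4)): 5×8 by 8×100 → 5×100, cost 5·8·100 = 4000; cumulative 188632. Total 188632.
Difference: |117675 − 188632| = 70957.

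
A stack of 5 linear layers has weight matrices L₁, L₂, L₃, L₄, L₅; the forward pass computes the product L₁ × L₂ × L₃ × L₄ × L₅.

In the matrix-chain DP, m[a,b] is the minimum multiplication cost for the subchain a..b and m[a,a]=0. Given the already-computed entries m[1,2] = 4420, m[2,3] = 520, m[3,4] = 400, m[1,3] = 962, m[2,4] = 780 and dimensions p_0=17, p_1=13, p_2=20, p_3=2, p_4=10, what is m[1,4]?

m[1,4] = min over k∈[1,3] of m[1,k]+m[k+1,4]+p_{0}·p_k·p_{4}.
k=1: 0 + 780 + 17·13·10 = 2990; k=2: 4420 + 400 + 17·20·10 = 8220; k=3: 962 + 0 + 17·2·10 = 1302.
Minimum: 1302 at k=3.

1302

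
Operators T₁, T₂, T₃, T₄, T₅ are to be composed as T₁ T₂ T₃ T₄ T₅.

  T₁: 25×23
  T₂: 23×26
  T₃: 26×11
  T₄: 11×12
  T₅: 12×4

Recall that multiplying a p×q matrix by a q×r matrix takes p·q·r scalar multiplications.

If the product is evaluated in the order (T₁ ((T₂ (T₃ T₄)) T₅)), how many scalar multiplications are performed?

(T₃ T₄): 26×11 by 11×12 → 26×12, cost 26·11·12 = 3432
(T₂ (T₃ T₄)): 23×26 by 26×12 → 23×12, cost 23·26·12 = 7176; cumulative 10608
((T₂ (T₃ T₄)) T₅): 23×12 by 12×4 → 23×4, cost 23·12·4 = 1104; cumulative 11712
(T₁ ((T₂ (T₃ T₄)) T₅)): 25×23 by 23×4 → 25×4, cost 25·23·4 = 2300; cumulative 14012
Total: 14012 scalar multiplications.

14012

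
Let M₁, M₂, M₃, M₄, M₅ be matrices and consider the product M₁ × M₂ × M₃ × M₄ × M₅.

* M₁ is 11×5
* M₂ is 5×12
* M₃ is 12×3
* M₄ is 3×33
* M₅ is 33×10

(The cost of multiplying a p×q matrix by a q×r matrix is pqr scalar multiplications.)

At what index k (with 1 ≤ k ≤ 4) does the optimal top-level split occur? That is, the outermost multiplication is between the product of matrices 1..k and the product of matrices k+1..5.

3

Adjacent pairs: M₁M₂ = 11·5·12 = 660; M₂M₃ = 5·12·3 = 180; M₃M₄ = 12·3·33 = 1188; M₄M₅ = 3·33·10 = 990.
Length 3: M₁..M₃: k=1: 0+180+11·5·3=345; k=2: 660+0+11·12·3=1056 → min 345 | M₂..M₄: k=2: 0+1188+5·12·33=3168; k=3: 180+0+5·3·33=675 → min 675 | M₃..M₅: k=3: 0+990+12·3·10=1350; k=4: 1188+0+12·33·10=5148 → min 1350.
Length 4: M₁..M₄: k=1: 0+675+11·5·33=2490; k=2: 660+1188+11·12·33=6204; k=3: 345+0+11·3·33=1434 → min 1434 | M₂..M₅: k=2: 0+1350+5·12·10=1950; k=3: 180+990+5·3·10=1320; k=4: 675+0+5·33·10=2325 → min 1320.
Top-level splits: k=1: (M₁..M₁)·(M₂..M₅) → 0+1320+11·5·10 = 1870; k=2: (M₁..M₂)·(M₃..M₅) → 660+1350+11·12·10 = 3330; k=3: (M₁..M₃)·(M₄..M₅) → 345+990+11·3·10 = 1665; k=4: (M₁..M₄)·(M₅..M₅) → 1434+0+11·33·10 = 5064.
Best split is after M₃, i.e. k = 3.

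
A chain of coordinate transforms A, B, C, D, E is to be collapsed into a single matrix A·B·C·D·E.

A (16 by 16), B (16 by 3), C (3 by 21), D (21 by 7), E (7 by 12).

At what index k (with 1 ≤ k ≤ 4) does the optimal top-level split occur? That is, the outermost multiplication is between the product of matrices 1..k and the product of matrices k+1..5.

Adjacent pairs: AB = 16·16·3 = 768; BC = 16·3·21 = 1008; CD = 3·21·7 = 441; DE = 21·7·12 = 1764.
Length 3: A..C: k=1: 0+1008+16·16·21=6384; k=2: 768+0+16·3·21=1776 → min 1776 | B..D: k=2: 0+441+16·3·7=777; k=3: 1008+0+16·21·7=3360 → min 777 | C..E: k=3: 0+1764+3·21·12=2520; k=4: 441+0+3·7·12=693 → min 693.
Length 4: A..D: k=1: 0+777+16·16·7=2569; k=2: 768+441+16·3·7=1545; k=3: 1776+0+16·21·7=4128 → min 1545 | B..E: k=2: 0+693+16·3·12=1269; k=3: 1008+1764+16·21·12=6804; k=4: 777+0+16·7·12=2121 → min 1269.
Top-level splits: k=1: (A..A)·(B..E) → 0+1269+16·16·12 = 4341; k=2: (A..B)·(C..E) → 768+693+16·3·12 = 2037; k=3: (A..C)·(D..E) → 1776+1764+16·21·12 = 7572; k=4: (A..D)·(E..E) → 1545+0+16·7·12 = 2889.
Best split is after B, i.e. k = 2.

2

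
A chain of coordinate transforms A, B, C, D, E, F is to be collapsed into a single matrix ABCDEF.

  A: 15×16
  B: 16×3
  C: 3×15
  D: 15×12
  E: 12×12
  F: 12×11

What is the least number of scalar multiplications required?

Adjacent pairs: AB = 15·16·3 = 720; BC = 16·3·15 = 720; CD = 3·15·12 = 540; DE = 15·12·12 = 2160; EF = 12·12·11 = 1584.
Length 3: A..C: k=1: 0+720+15·16·15=4320; k=2: 720+0+15·3·15=1395 → min 1395 | B..D: k=2: 0+540+16·3·12=1116; k=3: 720+0+16·15·12=3600 → min 1116 | C..E: k=3: 0+2160+3·15·12=2700; k=4: 540+0+3·12·12=972 → min 972 | D..F: k=4: 0+1584+15·12·11=3564; k=5: 2160+0+15·12·11=4140 → min 3564.
Length 4: A..D: k=1: 0+1116+15·16·12=3996; k=2: 720+540+15·3·12=1800; k=3: 1395+0+15·15·12=4095 → min 1800 | B..E: k=2: 0+972+16·3·12=1548; k=3: 720+2160+16·15·12=5760; k=4: 1116+0+16·12·12=3420 → min 1548 | C..F: k=3: 0+3564+3·15·11=4059; k=4: 540+1584+3·12·11=2520; k=5: 972+0+3·12·11=1368 → min 1368.
Length 5: A..E: k=1: 0+1548+15·16·12=4428; k=2: 720+972+15·3·12=2232; k=3: 1395+2160+15·15·12=6255; k=4: 1800+0+15·12·12=3960 → min 2232 | B..F: k=2: 0+1368+16·3·11=1896; k=3: 720+3564+16·15·11=6924; k=4: 1116+1584+16·12·11=4812; k=5: 1548+0+16·12·11=3660 → min 1896.
Length 6: A..F: k=1: 0+1896+15·16·11=4536; k=2: 720+1368+15·3·11=2583; k=3: 1395+3564+15·15·11=7434; k=4: 1800+1584+15·12·11=5364; k=5: 2232+0+15·12·11=4212 → min 2583.
Optimal order: ((AB)(((CD)E)F)) with cost 2583.

2583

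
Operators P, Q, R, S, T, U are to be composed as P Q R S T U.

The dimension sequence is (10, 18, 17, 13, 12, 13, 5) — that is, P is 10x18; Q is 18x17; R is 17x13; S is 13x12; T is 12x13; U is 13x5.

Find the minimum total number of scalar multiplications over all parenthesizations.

5095

Adjacent pairs: PQ = 10·18·17 = 3060; QR = 18·17·13 = 3978; RS = 17·13·12 = 2652; ST = 13·12·13 = 2028; TU = 12·13·5 = 780.
Length 3: P..R: k=1: 0+3978+10·18·13=6318; k=2: 3060+0+10·17·13=5270 → min 5270 | Q..S: k=2: 0+2652+18·17·12=6324; k=3: 3978+0+18·13·12=6786 → min 6324 | R..T: k=3: 0+2028+17·13·13=4901; k=4: 2652+0+17·12·13=5304 → min 4901 | S..U: k=4: 0+780+13·12·5=1560; k=5: 2028+0+13·13·5=2873 → min 1560.
Length 4: P..S: k=1: 0+6324+10·18·12=8484; k=2: 3060+2652+10·17·12=7752; k=3: 5270+0+10·13·12=6830 → min 6830 | Q..T: k=2: 0+4901+18·17·13=8879; k=3: 3978+2028+18·13·13=9048; k=4: 6324+0+18·12·13=9132 → min 8879 | R..U: k=3: 0+1560+17·13·5=2665; k=4: 2652+780+17·12·5=4452; k=5: 4901+0+17·13·5=6006 → min 2665.
Length 5: P..T: k=1: 0+8879+10·18·13=11219; k=2: 3060+4901+10·17·13=10171; k=3: 5270+2028+10·13·13=8988; k=4: 6830+0+10·12·13=8390 → min 8390 | Q..U: k=2: 0+2665+18·17·5=4195; k=3: 3978+1560+18·13·5=6708; k=4: 6324+780+18·12·5=8184; k=5: 8879+0+18·13·5=10049 → min 4195.
Length 6: P..U: k=1: 0+4195+10·18·5=5095; k=2: 3060+2665+10·17·5=6575; k=3: 5270+1560+10·13·5=7480; k=4: 6830+780+10·12·5=8210; k=5: 8390+0+10·13·5=9040 → min 5095.
Optimal order: (P (Q (R (S (T U))))) with cost 5095.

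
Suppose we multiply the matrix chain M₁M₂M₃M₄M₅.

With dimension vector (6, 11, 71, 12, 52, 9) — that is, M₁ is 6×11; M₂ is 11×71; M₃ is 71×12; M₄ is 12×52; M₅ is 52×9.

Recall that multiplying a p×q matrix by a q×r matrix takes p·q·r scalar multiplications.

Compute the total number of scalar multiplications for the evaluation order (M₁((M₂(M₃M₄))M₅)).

90658

(M₃M₄): 71×12 by 12×52 → 71×52, cost 71·12·52 = 44304
(M₂(M₃M₄)): 11×71 by 71×52 → 11×52, cost 11·71·52 = 40612; cumulative 84916
((M₂(M₃M₄))M₅): 11×52 by 52×9 → 11×9, cost 11·52·9 = 5148; cumulative 90064
(M₁((M₂(M₃M₄))M₅)): 6×11 by 11×9 → 6×9, cost 6·11·9 = 594; cumulative 90658
Total: 90658 scalar multiplications.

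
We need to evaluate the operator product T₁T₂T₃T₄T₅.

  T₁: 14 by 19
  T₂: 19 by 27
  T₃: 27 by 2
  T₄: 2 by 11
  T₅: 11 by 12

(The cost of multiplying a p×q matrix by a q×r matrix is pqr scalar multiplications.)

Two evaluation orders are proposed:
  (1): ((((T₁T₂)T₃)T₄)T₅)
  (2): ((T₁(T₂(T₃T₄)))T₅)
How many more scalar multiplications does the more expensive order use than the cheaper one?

Order (1) = ((((T₁T₂)T₃)T₄)T₅): (T₁T₂): 14×19 by 19×27 → 14×27, cost 14·19·27 = 7182; ((T₁T₂)T₃): 14×27 by 27×2 → 14×2, cost 14·27·2 = 756; cumulative 7938; (((T₁T₂)T₃)T₄): 14×2 by 2×11 → 14×11, cost 14·2·11 = 308; cumulative 8246; ((((T₁T₂)T₃)T₄)T₅): 14×11 by 11×12 → 14×12, cost 14·11·12 = 1848; cumulative 10094. Total 10094.
Order (2) = ((T₁(T₂(T₃T₄)))T₅): (T₃T₄): 27×2 by 2×11 → 27×11, cost 27·2·11 = 594; (T₂(T₃T₄)): 19×27 by 27×11 → 19×11, cost 19·27·11 = 5643; cumulative 6237; (T₁(T₂(T₃T₄))): 14×19 by 19×11 → 14×11, cost 14·19·11 = 2926; cumulative 9163; ((T₁(T₂(T₃T₄)))T₅): 14×11 by 11×12 → 14×12, cost 14·11·12 = 1848; cumulative 11011. Total 11011.
Difference: |10094 − 11011| = 917.

917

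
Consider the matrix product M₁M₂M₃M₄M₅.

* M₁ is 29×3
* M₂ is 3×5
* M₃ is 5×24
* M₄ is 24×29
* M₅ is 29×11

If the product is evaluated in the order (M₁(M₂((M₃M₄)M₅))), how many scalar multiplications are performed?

6197

(M₃M₄): 5×24 by 24×29 → 5×29, cost 5·24·29 = 3480
((M₃M₄)M₅): 5×29 by 29×11 → 5×11, cost 5·29·11 = 1595; cumulative 5075
(M₂((M₃M₄)M₅)): 3×5 by 5×11 → 3×11, cost 3·5·11 = 165; cumulative 5240
(M₁(M₂((M₃M₄)M₅))): 29×3 by 3×11 → 29×11, cost 29·3·11 = 957; cumulative 6197
Total: 6197 scalar multiplications.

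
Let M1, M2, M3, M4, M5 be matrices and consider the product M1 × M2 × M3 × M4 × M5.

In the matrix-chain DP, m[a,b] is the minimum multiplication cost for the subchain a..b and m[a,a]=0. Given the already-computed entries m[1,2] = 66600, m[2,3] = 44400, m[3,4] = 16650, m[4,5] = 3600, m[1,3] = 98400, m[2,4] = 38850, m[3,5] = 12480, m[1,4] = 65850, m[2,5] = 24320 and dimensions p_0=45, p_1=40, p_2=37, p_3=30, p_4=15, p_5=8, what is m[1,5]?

m[1,5] = min over k∈[1,4] of m[1,k]+m[k+1,5]+p_{0}·p_k·p_{5}.
k=1: 0 + 24320 + 45·40·8 = 38720; k=2: 66600 + 12480 + 45·37·8 = 92400; k=3: 98400 + 3600 + 45·30·8 = 112800; k=4: 65850 + 0 + 45·15·8 = 71250.
Minimum: 38720 at k=1.

38720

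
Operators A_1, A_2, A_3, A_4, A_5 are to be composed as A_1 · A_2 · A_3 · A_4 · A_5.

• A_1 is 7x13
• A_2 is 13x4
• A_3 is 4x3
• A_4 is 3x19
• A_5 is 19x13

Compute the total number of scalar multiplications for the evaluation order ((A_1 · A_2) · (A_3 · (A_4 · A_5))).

1625

(A_1 · A_2): 7×13 by 13×4 → 7×4, cost 7·13·4 = 364
(A_4 · A_5): 3×19 by 19×13 → 3×13, cost 3·19·13 = 741
(A_3 · (A_4 · A_5)): 4×3 by 3×13 → 4×13, cost 4·3·13 = 156; cumulative 897
((A_1 · A_2) · (A_3 · (A_4 · A_5))): 7×4 by 4×13 → 7×13, cost 7·4·13 = 364; cumulative 1625
Total: 1625 scalar multiplications.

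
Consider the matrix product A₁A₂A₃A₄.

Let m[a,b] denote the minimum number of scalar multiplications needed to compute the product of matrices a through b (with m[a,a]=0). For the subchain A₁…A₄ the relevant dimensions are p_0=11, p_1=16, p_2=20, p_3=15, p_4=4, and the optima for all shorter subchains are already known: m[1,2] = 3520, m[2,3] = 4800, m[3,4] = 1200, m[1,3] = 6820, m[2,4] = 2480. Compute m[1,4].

m[1,4] = min over k∈[1,3] of m[1,k]+m[k+1,4]+p_{0}·p_k·p_{4}.
k=1: 0 + 2480 + 11·16·4 = 3184; k=2: 3520 + 1200 + 11·20·4 = 5600; k=3: 6820 + 0 + 11·15·4 = 7480.
Minimum: 3184 at k=1.

3184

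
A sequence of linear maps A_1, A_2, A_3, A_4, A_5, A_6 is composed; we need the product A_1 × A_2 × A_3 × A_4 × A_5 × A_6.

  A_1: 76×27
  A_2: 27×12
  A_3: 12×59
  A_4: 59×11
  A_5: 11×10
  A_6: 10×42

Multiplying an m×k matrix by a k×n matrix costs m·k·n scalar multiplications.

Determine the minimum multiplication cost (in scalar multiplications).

Adjacent pairs: A_1A_2 = 76·27·12 = 24624; A_2A_3 = 27·12·59 = 19116; A_3A_4 = 12·59·11 = 7788; A_4A_5 = 59·11·10 = 6490; A_5A_6 = 11·10·42 = 4620.
Length 3: A_1..A_3: k=1: 0+19116+76·27·59=140184; k=2: 24624+0+76·12·59=78432 → min 78432 | A_2..A_4: k=2: 0+7788+27·12·11=11352; k=3: 19116+0+27·59·11=36639 → min 11352 | A_3..A_5: k=3: 0+6490+12·59·10=13570; k=4: 7788+0+12·11·10=9108 → min 9108 | A_4..A_6: k=4: 0+4620+59·11·42=31878; k=5: 6490+0+59·10·42=31270 → min 31270.
Length 4: A_1..A_4: k=1: 0+11352+76·27·11=33924; k=2: 24624+7788+76·12·11=42444; k=3: 78432+0+76·59·11=127756 → min 33924 | A_2..A_5: k=2: 0+9108+27·12·10=12348; k=3: 19116+6490+27·59·10=41536; k=4: 11352+0+27·11·10=14322 → min 12348 | A_3..A_6: k=3: 0+31270+12·59·42=61006; k=4: 7788+4620+12·11·42=17952; k=5: 9108+0+12·10·42=14148 → min 14148.
Length 5: A_1..A_5: k=1: 0+12348+76·27·10=32868; k=2: 24624+9108+76·12·10=42852; k=3: 78432+6490+76·59·10=129762; k=4: 33924+0+76·11·10=42284 → min 32868 | A_2..A_6: k=2: 0+14148+27·12·42=27756; k=3: 19116+31270+27·59·42=117292; k=4: 11352+4620+27·11·42=28446; k=5: 12348+0+27·10·42=23688 → min 23688.
Length 6: A_1..A_6: k=1: 0+23688+76·27·42=109872; k=2: 24624+14148+76·12·42=77076; k=3: 78432+31270+76·59·42=298030; k=4: 33924+4620+76·11·42=73656; k=5: 32868+0+76·10·42=64788 → min 64788.
Optimal order: ((A_1 × (A_2 × ((A_3 × A_4) × A_5))) × A_6) with cost 64788.

64788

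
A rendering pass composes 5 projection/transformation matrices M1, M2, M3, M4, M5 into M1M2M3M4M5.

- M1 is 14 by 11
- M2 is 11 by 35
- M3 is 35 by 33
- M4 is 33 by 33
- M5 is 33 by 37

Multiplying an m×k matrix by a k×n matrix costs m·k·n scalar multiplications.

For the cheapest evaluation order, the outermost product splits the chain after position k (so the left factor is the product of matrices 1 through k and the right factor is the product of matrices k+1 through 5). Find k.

Adjacent pairs: M1M2 = 14·11·35 = 5390; M2M3 = 11·35·33 = 12705; M3M4 = 35·33·33 = 38115; M4M5 = 33·33·37 = 40293.
Length 3: M1..M3: k=1: 0+12705+14·11·33=17787; k=2: 5390+0+14·35·33=21560 → min 17787 | M2..M4: k=2: 0+38115+11·35·33=50820; k=3: 12705+0+11·33·33=24684 → min 24684 | M3..M5: k=3: 0+40293+35·33·37=83028; k=4: 38115+0+35·33·37=80850 → min 80850.
Length 4: M1..M4: k=1: 0+24684+14·11·33=29766; k=2: 5390+38115+14·35·33=59675; k=3: 17787+0+14·33·33=33033 → min 29766 | M2..M5: k=2: 0+80850+11·35·37=95095; k=3: 12705+40293+11·33·37=66429; k=4: 24684+0+11·33·37=38115 → min 38115.
Top-level splits: k=1: (M1..M1)·(M2..M5) → 0+38115+14·11·37 = 43813; k=2: (M1..M2)·(M3..M5) → 5390+80850+14·35·37 = 104370; k=3: (M1..M3)·(M4..M5) → 17787+40293+14·33·37 = 75174; k=4: (M1..M4)·(M5..M5) → 29766+0+14·33·37 = 46860.
Best split is after M1, i.e. k = 1.

1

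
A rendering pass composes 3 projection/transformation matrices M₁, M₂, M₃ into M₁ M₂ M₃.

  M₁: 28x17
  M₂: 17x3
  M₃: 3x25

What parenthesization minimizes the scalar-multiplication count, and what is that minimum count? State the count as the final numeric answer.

(M₁ (M₂ M₃)): cost 13175.
((M₁ M₂) M₃): cost 3528.
Optimal: ((M₁ M₂) M₃) with cost 3528.

3528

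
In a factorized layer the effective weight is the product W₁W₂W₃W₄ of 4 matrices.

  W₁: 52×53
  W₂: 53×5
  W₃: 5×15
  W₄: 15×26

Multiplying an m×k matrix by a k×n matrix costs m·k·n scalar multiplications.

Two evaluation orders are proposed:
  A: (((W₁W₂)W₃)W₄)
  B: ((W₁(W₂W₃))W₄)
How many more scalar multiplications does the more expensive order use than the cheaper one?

27635

Order A = (((W₁W₂)W₃)W₄): (W₁W₂): 52×53 by 53×5 → 52×5, cost 52·53·5 = 13780; ((W₁W₂)W₃): 52×5 by 5×15 → 52×15, cost 52·5·15 = 3900; cumulative 17680; (((W₁W₂)W₃)W₄): 52×15 by 15×26 → 52×26, cost 52·15·26 = 20280; cumulative 37960. Total 37960.
Order B = ((W₁(W₂W₃))W₄): (W₂W₃): 53×5 by 5×15 → 53×15, cost 53·5·15 = 3975; (W₁(W₂W₃)): 52×53 by 53×15 → 52×15, cost 52·53·15 = 41340; cumulative 45315; ((W₁(W₂W₃))W₄): 52×15 by 15×26 → 52×26, cost 52·15·26 = 20280; cumulative 65595. Total 65595.
Difference: |37960 − 65595| = 27635.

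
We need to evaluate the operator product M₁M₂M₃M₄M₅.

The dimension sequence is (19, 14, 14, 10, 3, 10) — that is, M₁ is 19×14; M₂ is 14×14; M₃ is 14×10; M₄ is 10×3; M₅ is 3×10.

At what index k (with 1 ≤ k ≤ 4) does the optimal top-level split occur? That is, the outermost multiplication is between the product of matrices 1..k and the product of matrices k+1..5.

Adjacent pairs: M₁M₂ = 19·14·14 = 3724; M₂M₃ = 14·14·10 = 1960; M₃M₄ = 14·10·3 = 420; M₄M₅ = 10·3·10 = 300.
Length 3: M₁..M₃: k=1: 0+1960+19·14·10=4620; k=2: 3724+0+19·14·10=6384 → min 4620 | M₂..M₄: k=2: 0+420+14·14·3=1008; k=3: 1960+0+14·10·3=2380 → min 1008 | M₃..M₅: k=3: 0+300+14·10·10=1700; k=4: 420+0+14·3·10=840 → min 840.
Length 4: M₁..M₄: k=1: 0+1008+19·14·3=1806; k=2: 3724+420+19·14·3=4942; k=3: 4620+0+19·10·3=5190 → min 1806 | M₂..M₅: k=2: 0+840+14·14·10=2800; k=3: 1960+300+14·10·10=3660; k=4: 1008+0+14·3·10=1428 → min 1428.
Top-level splits: k=1: (M₁..M₁)·(M₂..M₅) → 0+1428+19·14·10 = 4088; k=2: (M₁..M₂)·(M₃..M₅) → 3724+840+19·14·10 = 7224; k=3: (M₁..M₃)·(M₄..M₅) → 4620+300+19·10·10 = 6820; k=4: (M₁..M₄)·(M₅..M₅) → 1806+0+19·3·10 = 2376.
Best split is after M₄, i.e. k = 4.

4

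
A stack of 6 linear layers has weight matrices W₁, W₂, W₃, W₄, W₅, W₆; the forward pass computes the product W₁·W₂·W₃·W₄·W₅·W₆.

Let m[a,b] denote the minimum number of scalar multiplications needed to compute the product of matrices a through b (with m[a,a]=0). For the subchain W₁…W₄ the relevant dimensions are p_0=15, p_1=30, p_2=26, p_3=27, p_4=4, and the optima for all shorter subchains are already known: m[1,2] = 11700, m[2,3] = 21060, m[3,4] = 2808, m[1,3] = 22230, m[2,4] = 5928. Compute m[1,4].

m[1,4] = min over k∈[1,3] of m[1,k]+m[k+1,4]+p_{0}·p_k·p_{4}.
k=1: 0 + 5928 + 15·30·4 = 7728; k=2: 11700 + 2808 + 15·26·4 = 16068; k=3: 22230 + 0 + 15·27·4 = 23850.
Minimum: 7728 at k=1.

7728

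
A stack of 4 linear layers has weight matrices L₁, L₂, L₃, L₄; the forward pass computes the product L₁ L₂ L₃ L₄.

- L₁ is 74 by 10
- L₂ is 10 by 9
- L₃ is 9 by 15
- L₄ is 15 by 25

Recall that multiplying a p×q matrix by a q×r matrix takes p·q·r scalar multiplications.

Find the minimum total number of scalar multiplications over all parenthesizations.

23600

Adjacent pairs: L₁L₂ = 74·10·9 = 6660; L₂L₃ = 10·9·15 = 1350; L₃L₄ = 9·15·25 = 3375.
Length 3: L₁..L₃: k=1: 0+1350+74·10·15=12450; k=2: 6660+0+74·9·15=16650 → min 12450 | L₂..L₄: k=2: 0+3375+10·9·25=5625; k=3: 1350+0+10·15·25=5100 → min 5100.
Length 4: L₁..L₄: k=1: 0+5100+74·10·25=23600; k=2: 6660+3375+74·9·25=26685; k=3: 12450+0+74·15·25=40200 → min 23600.
Optimal order: (L₁ ((L₂ L₃) L₄)) with cost 23600.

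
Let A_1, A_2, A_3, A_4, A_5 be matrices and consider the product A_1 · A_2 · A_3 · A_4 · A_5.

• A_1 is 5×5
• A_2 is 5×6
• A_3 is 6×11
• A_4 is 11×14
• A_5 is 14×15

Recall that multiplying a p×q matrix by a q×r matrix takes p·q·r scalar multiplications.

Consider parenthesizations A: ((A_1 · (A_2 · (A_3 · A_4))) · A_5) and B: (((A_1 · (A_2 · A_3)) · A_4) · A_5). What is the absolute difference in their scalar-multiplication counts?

Order A = ((A_1 · (A_2 · (A_3 · A_4))) · A_5): (A_3 · A_4): 6×11 by 11×14 → 6×14, cost 6·11·14 = 924; (A_2 · (A_3 · A_4)): 5×6 by 6×14 → 5×14, cost 5·6·14 = 420; cumulative 1344; (A_1 · (A_2 · (A_3 · A_4))): 5×5 by 5×14 → 5×14, cost 5·5·14 = 350; cumulative 1694; ((A_1 · (A_2 · (A_3 · A_4))) · A_5): 5×14 by 14×15 → 5×15, cost 5·14·15 = 1050; cumulative 2744. Total 2744.
Order B = (((A_1 · (A_2 · A_3)) · A_4) · A_5): (A_2 · A_3): 5×6 by 6×11 → 5×11, cost 5·6·11 = 330; (A_1 · (A_2 · A_3)): 5×5 by 5×11 → 5×11, cost 5·5·11 = 275; cumulative 605; ((A_1 · (A_2 · A_3)) · A_4): 5×11 by 11×14 → 5×14, cost 5·11·14 = 770; cumulative 1375; (((A_1 · (A_2 · A_3)) · A_4) · A_5): 5×14 by 14×15 → 5×15, cost 5·14·15 = 1050; cumulative 2425. Total 2425.
Difference: |2744 − 2425| = 319.

319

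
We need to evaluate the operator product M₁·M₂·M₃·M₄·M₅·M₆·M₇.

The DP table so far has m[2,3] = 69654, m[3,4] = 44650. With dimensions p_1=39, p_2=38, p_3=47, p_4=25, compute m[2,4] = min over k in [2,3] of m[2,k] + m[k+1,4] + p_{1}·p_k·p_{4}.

m[2,4] = min over k∈[2,3] of m[2,k]+m[k+1,4]+p_{1}·p_k·p_{4}.
k=2: 0 + 44650 + 39·38·25 = 81700; k=3: 69654 + 0 + 39·47·25 = 115479.
Minimum: 81700 at k=2.

81700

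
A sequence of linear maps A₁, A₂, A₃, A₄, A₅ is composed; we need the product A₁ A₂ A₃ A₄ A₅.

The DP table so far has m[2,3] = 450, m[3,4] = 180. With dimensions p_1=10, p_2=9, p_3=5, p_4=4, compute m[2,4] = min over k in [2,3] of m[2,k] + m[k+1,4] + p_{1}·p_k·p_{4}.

540

m[2,4] = min over k∈[2,3] of m[2,k]+m[k+1,4]+p_{1}·p_k·p_{4}.
k=2: 0 + 180 + 10·9·4 = 540; k=3: 450 + 0 + 10·5·4 = 650.
Minimum: 540 at k=2.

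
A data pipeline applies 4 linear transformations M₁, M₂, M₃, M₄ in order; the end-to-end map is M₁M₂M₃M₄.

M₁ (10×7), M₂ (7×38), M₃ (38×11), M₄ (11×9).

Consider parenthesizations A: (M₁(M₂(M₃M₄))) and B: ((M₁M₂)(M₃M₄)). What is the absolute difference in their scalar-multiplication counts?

3056

Order A = (M₁(M₂(M₃M₄))): (M₃M₄): 38×11 by 11×9 → 38×9, cost 38·11·9 = 3762; (M₂(M₃M₄)): 7×38 by 38×9 → 7×9, cost 7·38·9 = 2394; cumulative 6156; (M₁(M₂(M₃M₄))): 10×7 by 7×9 → 10×9, cost 10·7·9 = 630; cumulative 6786. Total 6786.
Order B = ((M₁M₂)(M₃M₄)): (M₁M₂): 10×7 by 7×38 → 10×38, cost 10·7·38 = 2660; (M₃M₄): 38×11 by 11×9 → 38×9, cost 38·11·9 = 3762; ((M₁M₂)(M₃M₄)): 10×38 by 38×9 → 10×9, cost 10·38·9 = 3420; cumulative 9842. Total 9842.
Difference: |6786 − 9842| = 3056.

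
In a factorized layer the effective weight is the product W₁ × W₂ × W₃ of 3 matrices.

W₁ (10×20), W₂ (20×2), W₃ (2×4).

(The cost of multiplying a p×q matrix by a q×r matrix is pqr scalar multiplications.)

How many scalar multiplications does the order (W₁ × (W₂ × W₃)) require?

960

(W₂ × W₃): 20×2 by 2×4 → 20×4, cost 20·2·4 = 160
(W₁ × (W₂ × W₃)): 10×20 by 20×4 → 10×4, cost 10·20·4 = 800; cumulative 960
Total: 960 scalar multiplications.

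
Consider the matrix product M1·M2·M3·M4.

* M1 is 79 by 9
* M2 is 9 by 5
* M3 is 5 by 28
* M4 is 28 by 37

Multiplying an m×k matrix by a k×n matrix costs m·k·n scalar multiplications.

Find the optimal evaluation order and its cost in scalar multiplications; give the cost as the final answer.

23350

Adjacent pairs: M1M2 = 79·9·5 = 3555; M2M3 = 9·5·28 = 1260; M3M4 = 5·28·37 = 5180.
Length 3: M1..M3: k=1: 0+1260+79·9·28=21168; k=2: 3555+0+79·5·28=14615 → min 14615 | M2..M4: k=2: 0+5180+9·5·37=6845; k=3: 1260+0+9·28·37=10584 → min 6845.
Length 4: M1..M4: k=1: 0+6845+79·9·37=33152; k=2: 3555+5180+79·5·37=23350; k=3: 14615+0+79·28·37=96459 → min 23350.
Optimal parenthesization: ((M1·M2)·(M3·M4)) with cost 23350.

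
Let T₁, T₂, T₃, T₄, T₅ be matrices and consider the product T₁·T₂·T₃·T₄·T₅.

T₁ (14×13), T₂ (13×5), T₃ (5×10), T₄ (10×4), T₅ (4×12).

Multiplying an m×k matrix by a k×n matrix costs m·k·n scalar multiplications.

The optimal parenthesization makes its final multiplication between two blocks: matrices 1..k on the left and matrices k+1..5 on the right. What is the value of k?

4

Adjacent pairs: T₁T₂ = 14·13·5 = 910; T₂T₃ = 13·5·10 = 650; T₃T₄ = 5·10·4 = 200; T₄T₅ = 10·4·12 = 480.
Length 3: T₁..T₃: k=1: 0+650+14·13·10=2470; k=2: 910+0+14·5·10=1610 → min 1610 | T₂..T₄: k=2: 0+200+13·5·4=460; k=3: 650+0+13·10·4=1170 → min 460 | T₃..T₅: k=3: 0+480+5·10·12=1080; k=4: 200+0+5·4·12=440 → min 440.
Length 4: T₁..T₄: k=1: 0+460+14·13·4=1188; k=2: 910+200+14·5·4=1390; k=3: 1610+0+14·10·4=2170 → min 1188 | T₂..T₅: k=2: 0+440+13·5·12=1220; k=3: 650+480+13·10·12=2690; k=4: 460+0+13·4·12=1084 → min 1084.
Top-level splits: k=1: (T₁..T₁)·(T₂..T₅) → 0+1084+14·13·12 = 3268; k=2: (T₁..T₂)·(T₃..T₅) → 910+440+14·5·12 = 2190; k=3: (T₁..T₃)·(T₄..T₅) → 1610+480+14·10·12 = 3770; k=4: (T₁..T₄)·(T₅..T₅) → 1188+0+14·4·12 = 1860.
Best split is after T₄, i.e. k = 4.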